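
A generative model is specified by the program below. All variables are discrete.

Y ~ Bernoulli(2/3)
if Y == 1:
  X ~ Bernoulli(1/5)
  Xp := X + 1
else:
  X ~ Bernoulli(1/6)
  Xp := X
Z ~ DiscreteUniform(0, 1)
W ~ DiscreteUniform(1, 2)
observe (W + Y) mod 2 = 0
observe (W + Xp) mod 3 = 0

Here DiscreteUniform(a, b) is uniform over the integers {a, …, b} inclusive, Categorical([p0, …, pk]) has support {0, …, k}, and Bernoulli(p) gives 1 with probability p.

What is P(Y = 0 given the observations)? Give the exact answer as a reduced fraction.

P(Y = 0 | obs) = 5/17

Enumerate traces; 4 have nonzero weight after conditioning:
  (Y=0, X=1, Z=0, W=2) weight 1/72
  (Y=0, X=1, Z=1, W=2) weight 1/72
  (Y=1, X=1, Z=0, W=1) weight 1/30
  (Y=1, X=1, Z=1, W=1) weight 1/30
Group by Y:
  weight(Y=0) = 1/36
  weight(Y=1) = 1/15
Total weight = 1/36 + 1/15 = 17/180
P(Y=0 | obs) = 1/36 / 17/180 = 5/17
P(Y=1 | obs) = 1/15 / 17/180 = 12/17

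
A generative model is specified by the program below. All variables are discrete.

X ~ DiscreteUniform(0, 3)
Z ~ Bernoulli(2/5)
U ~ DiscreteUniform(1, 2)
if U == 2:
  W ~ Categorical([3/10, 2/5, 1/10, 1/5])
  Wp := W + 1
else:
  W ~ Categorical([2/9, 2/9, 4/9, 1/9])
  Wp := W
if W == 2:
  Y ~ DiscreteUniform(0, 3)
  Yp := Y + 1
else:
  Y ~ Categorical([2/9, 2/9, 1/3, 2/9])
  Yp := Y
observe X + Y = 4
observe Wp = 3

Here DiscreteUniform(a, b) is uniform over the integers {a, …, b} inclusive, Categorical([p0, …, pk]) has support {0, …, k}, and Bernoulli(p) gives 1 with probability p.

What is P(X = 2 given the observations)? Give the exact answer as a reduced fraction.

P(X = 2 | obs) = 201/523

Enumerate traces; 12 have nonzero weight after conditioning:
  (X=1, Z=0, U=1, W=3, Y=3) weight 1/540
  (X=1, Z=0, U=2, W=2, Y=3) weight 3/1600
  (X=1, Z=1, U=1, W=3, Y=3) weight 1/810
  (X=1, Z=1, U=2, W=2, Y=3) weight 1/800
  (X=2, Z=0, U=1, W=3, Y=2) weight 1/360
  (X=2, Z=0, U=2, W=2, Y=2) weight 3/1600
  (X=2, Z=1, U=1, W=3, Y=2) weight 1/540
  (X=2, Z=1, U=2, W=2, Y=2) weight 1/800
  (X=3, Z=0, U=1, W=3, Y=1) weight 1/540
  … 3 more
Group by X:
  weight(X=1) = 161/25920
  weight(X=2) = 67/8640
  weight(X=3) = 161/25920
Total weight = 161/25920 + 67/8640 + 161/25920 = 523/25920
P(X=1 | obs) = 161/25920 / 523/25920 = 161/523
P(X=2 | obs) = 67/8640 / 523/25920 = 201/523
P(X=3 | obs) = 161/25920 / 523/25920 = 161/523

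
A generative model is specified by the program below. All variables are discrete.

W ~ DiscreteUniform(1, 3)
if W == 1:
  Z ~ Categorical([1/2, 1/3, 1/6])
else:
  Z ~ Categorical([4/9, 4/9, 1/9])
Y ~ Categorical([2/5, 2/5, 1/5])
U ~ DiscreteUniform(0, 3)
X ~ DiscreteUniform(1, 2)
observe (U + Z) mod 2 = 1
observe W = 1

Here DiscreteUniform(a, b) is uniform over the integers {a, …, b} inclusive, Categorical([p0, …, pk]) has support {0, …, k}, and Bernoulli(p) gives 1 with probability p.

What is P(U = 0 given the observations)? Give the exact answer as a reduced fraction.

P(U = 0 | obs) = 1/6

Enumerate traces; 36 have nonzero weight after conditioning:
  (W=1, Z=0, Y=0, U=1, X=1) weight 1/120
  (W=1, Z=0, Y=0, U=1, X=2) weight 1/120
  (W=1, Z=0, Y=0, U=3, X=1) weight 1/120
  (W=1, Z=0, Y=0, U=3, X=2) weight 1/120
  (W=1, Z=0, Y=1, U=1, X=1) weight 1/120
  (W=1, Z=0, Y=1, U=1, X=2) weight 1/120
  (W=1, Z=0, Y=1, U=3, X=1) weight 1/120
  (W=1, Z=0, Y=1, U=3, X=2) weight 1/120
  (W=1, Z=1, Y=0, U=0, X=1) weight 1/180
  (W=1, Z=1, Y=0, U=2, X=1) weight 1/180
  … 26 more
Group by U:
  weight(U=0) = 1/36
  weight(U=1) = 1/18
  weight(U=2) = 1/36
  weight(U=3) = 1/18
Total weight = 1/36 + 1/18 + 1/36 + 1/18 = 1/6
P(U=0 | obs) = 1/36 / 1/6 = 1/6
P(U=1 | obs) = 1/18 / 1/6 = 1/3
P(U=2 | obs) = 1/36 / 1/6 = 1/6
P(U=3 | obs) = 1/18 / 1/6 = 1/3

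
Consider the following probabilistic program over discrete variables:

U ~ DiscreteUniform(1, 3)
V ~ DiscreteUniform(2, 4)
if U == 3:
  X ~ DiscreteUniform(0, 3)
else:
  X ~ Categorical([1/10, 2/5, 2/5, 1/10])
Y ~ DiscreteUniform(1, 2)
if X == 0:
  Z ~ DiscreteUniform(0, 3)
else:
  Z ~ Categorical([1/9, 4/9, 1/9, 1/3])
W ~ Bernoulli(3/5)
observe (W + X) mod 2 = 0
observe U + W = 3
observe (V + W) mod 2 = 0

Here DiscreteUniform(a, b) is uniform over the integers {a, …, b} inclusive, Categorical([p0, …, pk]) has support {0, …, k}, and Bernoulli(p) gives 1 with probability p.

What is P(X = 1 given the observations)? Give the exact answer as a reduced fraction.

Enumerate traces; 48 have nonzero weight after conditioning:
  (U=2, V=3, X=1, Y=1, Z=0, W=1) weight 1/675
  (U=2, V=3, X=1, Y=1, Z=1, W=1) weight 4/675
  (U=2, V=3, X=1, Y=1, Z=2, W=1) weight 1/675
  (U=2, V=3, X=1, Y=1, Z=3, W=1) weight 1/225
  (U=2, V=3, X=1, Y=2, Z=0, W=1) weight 1/675
  (U=2, V=3, X=1, Y=2, Z=1, W=1) weight 4/675
  (U=2, V=3, X=1, Y=2, Z=2, W=1) weight 1/675
  (U=2, V=3, X=1, Y=2, Z=3, W=1) weight 1/225
  (U=2, V=3, X=3, Y=1, Z=0, W=1) weight 1/2700
  (U=3, V=2, X=0, Y=1, Z=0, W=0) weight 1/720
  … 38 more
Group by X:
  weight(X=0) = 1/45
  weight(X=1) = 2/75
  weight(X=2) = 1/45
  weight(X=3) = 1/150
Total weight = 1/45 + 2/75 + 1/45 + 1/150 = 7/90
P(X=0 | obs) = 1/45 / 7/90 = 2/7
P(X=1 | obs) = 2/75 / 7/90 = 12/35
P(X=2 | obs) = 1/45 / 7/90 = 2/7
P(X=3 | obs) = 1/150 / 7/90 = 3/35

P(X = 1 | obs) = 12/35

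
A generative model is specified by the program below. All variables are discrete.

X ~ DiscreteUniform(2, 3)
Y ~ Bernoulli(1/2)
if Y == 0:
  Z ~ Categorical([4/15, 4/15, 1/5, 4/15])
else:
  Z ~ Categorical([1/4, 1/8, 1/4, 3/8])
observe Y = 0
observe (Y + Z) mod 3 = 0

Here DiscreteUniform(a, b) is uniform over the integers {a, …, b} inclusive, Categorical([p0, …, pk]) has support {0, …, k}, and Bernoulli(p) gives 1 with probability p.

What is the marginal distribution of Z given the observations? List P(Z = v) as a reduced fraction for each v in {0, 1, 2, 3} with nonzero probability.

Enumerate traces; 4 have nonzero weight after conditioning:
  (X=2, Y=0, Z=0) weight 1/15
  (X=2, Y=0, Z=3) weight 1/15
  (X=3, Y=0, Z=0) weight 1/15
  (X=3, Y=0, Z=3) weight 1/15
Group by Z:
  weight(Z=0) = 2/15
  weight(Z=3) = 2/15
Total weight = 2/15 + 2/15 = 4/15
P(Z=0 | obs) = 2/15 / 4/15 = 1/2
P(Z=3 | obs) = 2/15 / 4/15 = 1/2

P(Z=0) = 1/2, P(Z=3) = 1/2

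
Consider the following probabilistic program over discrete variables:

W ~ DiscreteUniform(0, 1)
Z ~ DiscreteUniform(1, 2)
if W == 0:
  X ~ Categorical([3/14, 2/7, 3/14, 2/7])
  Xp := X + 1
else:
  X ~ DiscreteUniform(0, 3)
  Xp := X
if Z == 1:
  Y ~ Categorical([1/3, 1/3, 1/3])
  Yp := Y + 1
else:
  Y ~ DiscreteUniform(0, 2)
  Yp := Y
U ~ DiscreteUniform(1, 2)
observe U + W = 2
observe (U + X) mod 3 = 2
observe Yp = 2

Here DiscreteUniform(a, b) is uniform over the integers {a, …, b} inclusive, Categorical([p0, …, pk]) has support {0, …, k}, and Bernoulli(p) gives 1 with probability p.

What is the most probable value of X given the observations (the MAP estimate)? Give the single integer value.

Enumerate traces; 6 have nonzero weight after conditioning:
  (W=0, Z=1, X=0, Y=1, U=2) weight 1/112
  (W=0, Z=1, X=3, Y=1, U=2) weight 1/84
  (W=0, Z=2, X=0, Y=2, U=2) weight 1/112
  (W=0, Z=2, X=3, Y=2, U=2) weight 1/84
  (W=1, Z=1, X=1, Y=1, U=1) weight 1/96
  (W=1, Z=2, X=1, Y=2, U=1) weight 1/96
Group by X:
  weight(X=0) = 1/56
  weight(X=1) = 1/48
  weight(X=3) = 1/42
Total weight = 1/56 + 1/48 + 1/42 = 1/16
P(X=0 | obs) = 1/56 / 1/16 = 2/7
P(X=1 | obs) = 1/48 / 1/16 = 1/3
P(X=3 | obs) = 1/42 / 1/16 = 8/21
argmax = 3

argmax_v P(X = v | obs) = 3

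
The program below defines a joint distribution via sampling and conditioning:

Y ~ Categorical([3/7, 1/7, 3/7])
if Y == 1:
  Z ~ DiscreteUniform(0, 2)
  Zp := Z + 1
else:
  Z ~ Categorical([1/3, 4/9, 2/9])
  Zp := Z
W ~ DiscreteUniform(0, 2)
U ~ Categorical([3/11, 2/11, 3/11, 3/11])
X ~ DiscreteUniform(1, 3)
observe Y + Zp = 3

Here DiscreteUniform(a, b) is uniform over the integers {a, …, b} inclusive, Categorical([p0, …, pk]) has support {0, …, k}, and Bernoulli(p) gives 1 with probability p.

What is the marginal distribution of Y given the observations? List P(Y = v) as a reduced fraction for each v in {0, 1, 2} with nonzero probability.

P(Y=1) = 1/5, P(Y=2) = 4/5

Enumerate traces; 72 have nonzero weight after conditioning:
  (Y=1, Z=1, W=0, U=0, X=1) weight 1/693
  (Y=1, Z=1, W=0, U=0, X=2) weight 1/693
  (Y=1, Z=1, W=0, U=0, X=3) weight 1/693
  (Y=1, Z=1, W=0, U=1, X=1) weight 2/2079
  (Y=1, Z=1, W=0, U=1, X=2) weight 2/2079
  (Y=1, Z=1, W=0, U=1, X=3) weight 2/2079
  (Y=1, Z=1, W=0, U=2, X=1) weight 1/693
  (Y=1, Z=1, W=0, U=2, X=2) weight 1/693
  (Y=2, Z=1, W=0, U=0, X=1) weight 4/693
  … 63 more
Group by Y:
  weight(Y=1) = 1/21
  weight(Y=2) = 4/21
Total weight = 1/21 + 4/21 = 5/21
P(Y=1 | obs) = 1/21 / 5/21 = 1/5
P(Y=2 | obs) = 4/21 / 5/21 = 4/5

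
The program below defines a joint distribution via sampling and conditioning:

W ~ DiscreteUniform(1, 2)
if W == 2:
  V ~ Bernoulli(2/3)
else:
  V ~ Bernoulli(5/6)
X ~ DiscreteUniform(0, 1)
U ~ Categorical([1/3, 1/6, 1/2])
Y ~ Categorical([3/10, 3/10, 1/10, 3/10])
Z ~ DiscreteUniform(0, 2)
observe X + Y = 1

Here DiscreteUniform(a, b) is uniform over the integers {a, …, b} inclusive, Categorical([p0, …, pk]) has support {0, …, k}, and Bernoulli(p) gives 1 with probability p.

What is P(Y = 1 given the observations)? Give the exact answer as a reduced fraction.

P(Y = 1 | obs) = 1/2

Enumerate traces; 72 have nonzero weight after conditioning:
  (W=1, V=0, X=0, U=0, Y=1, Z=0) weight 1/720
  (W=1, V=0, X=0, U=0, Y=1, Z=1) weight 1/720
  (W=1, V=0, X=0, U=0, Y=1, Z=2) weight 1/720
  (W=1, V=0, X=0, U=1, Y=1, Z=0) weight 1/1440
  (W=1, V=0, X=0, U=1, Y=1, Z=1) weight 1/1440
  (W=1, V=0, X=0, U=1, Y=1, Z=2) weight 1/1440
  (W=1, V=0, X=0, U=2, Y=1, Z=0) weight 1/480
  (W=1, V=0, X=0, U=2, Y=1, Z=1) weight 1/480
  (W=1, V=0, X=1, U=0, Y=0, Z=0) weight 1/720
  … 63 more
Group by Y:
  weight(Y=0) = 3/20
  weight(Y=1) = 3/20
Total weight = 3/20 + 3/20 = 3/10
P(Y=0 | obs) = 3/20 / 3/10 = 1/2
P(Y=1 | obs) = 3/20 / 3/10 = 1/2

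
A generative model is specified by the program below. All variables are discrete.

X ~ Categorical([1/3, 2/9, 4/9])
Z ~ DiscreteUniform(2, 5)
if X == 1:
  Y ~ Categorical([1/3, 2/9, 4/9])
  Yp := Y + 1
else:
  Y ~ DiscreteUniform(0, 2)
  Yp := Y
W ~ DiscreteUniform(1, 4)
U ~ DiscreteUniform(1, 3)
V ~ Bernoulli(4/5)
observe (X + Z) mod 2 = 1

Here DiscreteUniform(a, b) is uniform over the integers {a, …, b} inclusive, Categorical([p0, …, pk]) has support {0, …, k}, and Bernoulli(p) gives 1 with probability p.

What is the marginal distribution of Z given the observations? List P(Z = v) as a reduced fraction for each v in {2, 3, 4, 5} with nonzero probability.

P(Z=2) = 1/9, P(Z=3) = 7/18, P(Z=4) = 1/9, P(Z=5) = 7/18

Enumerate traces; 432 have nonzero weight after conditioning:
  (X=0, Z=3, Y=0, W=1, U=1, V=0) weight 1/2160
  (X=0, Z=3, Y=0, W=1, U=1, V=1) weight 1/540
  (X=0, Z=3, Y=0, W=1, U=2, V=0) weight 1/2160
  (X=0, Z=3, Y=0, W=1, U=2, V=1) weight 1/540
  (X=0, Z=3, Y=0, W=1, U=3, V=0) weight 1/2160
  (X=0, Z=3, Y=0, W=1, U=3, V=1) weight 1/540
  (X=0, Z=3, Y=0, W=2, U=1, V=0) weight 1/2160
  (X=0, Z=3, Y=0, W=2, U=1, V=1) weight 1/540
  (X=0, Z=5, Y=0, W=1, U=1, V=0) weight 1/2160
  (X=1, Z=2, Y=0, W=1, U=1, V=0) weight 1/3240
  … 422 more
Group by Z:
  weight(Z=2) = 1/18
  weight(Z=3) = 7/36
  weight(Z=4) = 1/18
  weight(Z=5) = 7/36
Total weight = 1/18 + 7/36 + 1/18 + 7/36 = 1/2
P(Z=2 | obs) = 1/18 / 1/2 = 1/9
P(Z=3 | obs) = 7/36 / 1/2 = 7/18
P(Z=4 | obs) = 1/18 / 1/2 = 1/9
P(Z=5 | obs) = 7/36 / 1/2 = 7/18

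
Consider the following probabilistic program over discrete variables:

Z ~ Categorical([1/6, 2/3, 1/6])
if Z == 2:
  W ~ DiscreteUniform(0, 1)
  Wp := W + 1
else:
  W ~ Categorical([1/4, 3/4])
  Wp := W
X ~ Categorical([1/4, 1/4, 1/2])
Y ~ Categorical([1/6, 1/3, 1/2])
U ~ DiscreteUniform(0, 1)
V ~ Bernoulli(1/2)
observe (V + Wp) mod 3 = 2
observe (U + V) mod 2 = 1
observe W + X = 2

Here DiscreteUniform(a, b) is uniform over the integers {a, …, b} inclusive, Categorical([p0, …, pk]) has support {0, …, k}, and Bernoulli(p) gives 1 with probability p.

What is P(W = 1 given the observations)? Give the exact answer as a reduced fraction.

P(W = 1 | obs) = 17/21

Enumerate traces; 12 have nonzero weight after conditioning:
  (Z=0, W=1, X=1, Y=0, U=0, V=1) weight 1/768
  (Z=0, W=1, X=1, Y=1, U=0, V=1) weight 1/384
  (Z=0, W=1, X=1, Y=2, U=0, V=1) weight 1/256
  (Z=1, W=1, X=1, Y=0, U=0, V=1) weight 1/192
  (Z=1, W=1, X=1, Y=1, U=0, V=1) weight 1/96
  (Z=1, W=1, X=1, Y=2, U=0, V=1) weight 1/64
  (Z=2, W=0, X=2, Y=0, U=0, V=1) weight 1/576
  (Z=2, W=0, X=2, Y=1, U=0, V=1) weight 1/288
  … 4 more
Group by W:
  weight(W=0) = 1/96
  weight(W=1) = 17/384
Total weight = 1/96 + 17/384 = 7/128
P(W=0 | obs) = 1/96 / 7/128 = 4/21
P(W=1 | obs) = 17/384 / 7/128 = 17/21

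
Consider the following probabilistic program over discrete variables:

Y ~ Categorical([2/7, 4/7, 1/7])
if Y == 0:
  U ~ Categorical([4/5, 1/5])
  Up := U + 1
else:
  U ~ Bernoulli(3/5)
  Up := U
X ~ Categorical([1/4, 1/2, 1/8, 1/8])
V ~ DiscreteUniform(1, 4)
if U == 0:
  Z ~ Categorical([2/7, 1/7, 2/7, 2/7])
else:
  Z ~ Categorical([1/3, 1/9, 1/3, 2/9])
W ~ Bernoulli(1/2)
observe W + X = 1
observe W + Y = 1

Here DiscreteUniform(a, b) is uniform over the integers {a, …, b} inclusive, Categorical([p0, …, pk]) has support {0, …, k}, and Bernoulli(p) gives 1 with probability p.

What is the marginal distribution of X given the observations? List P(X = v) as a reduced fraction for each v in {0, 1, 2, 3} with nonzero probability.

P(X=0) = 1/5, P(X=1) = 4/5

Enumerate traces; 64 have nonzero weight after conditioning:
  (Y=0, U=0, X=0, V=1, Z=0, W=1) weight 1/490
  (Y=0, U=0, X=0, V=1, Z=1, W=1) weight 1/980
  (Y=0, U=0, X=0, V=1, Z=2, W=1) weight 1/490
  (Y=0, U=0, X=0, V=1, Z=3, W=1) weight 1/490
  (Y=0, U=0, X=0, V=2, Z=0, W=1) weight 1/490
  (Y=0, U=0, X=0, V=2, Z=1, W=1) weight 1/980
  (Y=0, U=0, X=0, V=2, Z=2, W=1) weight 1/490
  (Y=0, U=0, X=0, V=2, Z=3, W=1) weight 1/490
  (Y=1, U=0, X=1, V=1, Z=0, W=0) weight 1/245
  … 55 more
Group by X:
  weight(X=0) = 1/28
  weight(X=1) = 1/7
Total weight = 1/28 + 1/7 = 5/28
P(X=0 | obs) = 1/28 / 5/28 = 1/5
P(X=1 | obs) = 1/7 / 5/28 = 4/5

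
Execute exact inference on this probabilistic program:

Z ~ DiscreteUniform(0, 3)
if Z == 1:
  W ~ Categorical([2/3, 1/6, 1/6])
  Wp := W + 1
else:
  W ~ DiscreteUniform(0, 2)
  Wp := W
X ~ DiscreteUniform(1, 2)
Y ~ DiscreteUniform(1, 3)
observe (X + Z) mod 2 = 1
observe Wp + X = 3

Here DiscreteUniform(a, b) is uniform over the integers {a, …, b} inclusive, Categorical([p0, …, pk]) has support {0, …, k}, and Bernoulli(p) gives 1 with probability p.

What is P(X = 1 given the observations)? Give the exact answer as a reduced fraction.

Enumerate traces; 12 have nonzero weight after conditioning:
  (Z=0, W=2, X=1, Y=1) weight 1/72
  (Z=0, W=2, X=1, Y=2) weight 1/72
  (Z=0, W=2, X=1, Y=3) weight 1/72
  (Z=1, W=0, X=2, Y=1) weight 1/36
  (Z=1, W=0, X=2, Y=2) weight 1/36
  (Z=1, W=0, X=2, Y=3) weight 1/36
  (Z=2, W=2, X=1, Y=1) weight 1/72
  (Z=2, W=2, X=1, Y=2) weight 1/72
  … 4 more
Group by X:
  weight(X=1) = 1/12
  weight(X=2) = 1/8
Total weight = 1/12 + 1/8 = 5/24
P(X=1 | obs) = 1/12 / 5/24 = 2/5
P(X=2 | obs) = 1/8 / 5/24 = 3/5

P(X = 1 | obs) = 2/5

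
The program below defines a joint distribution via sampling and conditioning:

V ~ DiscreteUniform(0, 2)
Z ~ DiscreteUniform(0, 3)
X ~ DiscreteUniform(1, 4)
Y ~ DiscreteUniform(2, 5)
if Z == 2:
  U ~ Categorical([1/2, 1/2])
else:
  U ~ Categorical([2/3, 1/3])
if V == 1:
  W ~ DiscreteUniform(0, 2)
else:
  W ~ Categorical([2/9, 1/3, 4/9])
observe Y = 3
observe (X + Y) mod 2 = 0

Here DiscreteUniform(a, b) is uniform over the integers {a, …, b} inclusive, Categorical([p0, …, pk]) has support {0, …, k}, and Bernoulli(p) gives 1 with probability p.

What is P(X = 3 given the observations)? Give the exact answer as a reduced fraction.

P(X = 3 | obs) = 1/2

Enumerate traces; 144 have nonzero weight after conditioning:
  (V=0, Z=0, X=1, Y=3, U=0, W=0) weight 1/1296
  (V=0, Z=0, X=1, Y=3, U=0, W=1) weight 1/864
  (V=0, Z=0, X=1, Y=3, U=0, W=2) weight 1/648
  (V=0, Z=0, X=1, Y=3, U=1, W=0) weight 1/2592
  (V=0, Z=0, X=1, Y=3, U=1, W=1) weight 1/1728
  (V=0, Z=0, X=1, Y=3, U=1, W=2) weight 1/1296
  (V=0, Z=0, X=3, Y=3, U=0, W=0) weight 1/1296
  (V=0, Z=0, X=3, Y=3, U=0, W=1) weight 1/864
  … 136 more
Group by X:
  weight(X=1) = 1/16
  weight(X=3) = 1/16
Total weight = 1/16 + 1/16 = 1/8
P(X=1 | obs) = 1/16 / 1/8 = 1/2
P(X=3 | obs) = 1/16 / 1/8 = 1/2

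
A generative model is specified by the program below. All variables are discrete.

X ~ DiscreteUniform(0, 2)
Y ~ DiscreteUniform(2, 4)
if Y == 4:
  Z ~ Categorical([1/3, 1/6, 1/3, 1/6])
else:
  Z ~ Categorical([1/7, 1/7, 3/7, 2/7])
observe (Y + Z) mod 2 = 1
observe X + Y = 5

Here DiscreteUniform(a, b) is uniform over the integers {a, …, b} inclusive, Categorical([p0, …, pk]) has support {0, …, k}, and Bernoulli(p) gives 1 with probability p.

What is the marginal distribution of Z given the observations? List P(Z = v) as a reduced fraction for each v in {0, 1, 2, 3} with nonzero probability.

Enumerate traces; 4 have nonzero weight after conditioning:
  (X=1, Y=4, Z=1) weight 1/54
  (X=1, Y=4, Z=3) weight 1/54
  (X=2, Y=3, Z=0) weight 1/63
  (X=2, Y=3, Z=2) weight 1/21
Group by Z:
  weight(Z=0) = 1/63
  weight(Z=1) = 1/54
  weight(Z=2) = 1/21
  weight(Z=3) = 1/54
Total weight = 1/63 + 1/54 + 1/21 + 1/54 = 19/189
P(Z=0 | obs) = 1/63 / 19/189 = 3/19
P(Z=1 | obs) = 1/54 / 19/189 = 7/38
P(Z=2 | obs) = 1/21 / 19/189 = 9/19
P(Z=3 | obs) = 1/54 / 19/189 = 7/38

P(Z=0) = 3/19, P(Z=1) = 7/38, P(Z=2) = 9/19, P(Z=3) = 7/38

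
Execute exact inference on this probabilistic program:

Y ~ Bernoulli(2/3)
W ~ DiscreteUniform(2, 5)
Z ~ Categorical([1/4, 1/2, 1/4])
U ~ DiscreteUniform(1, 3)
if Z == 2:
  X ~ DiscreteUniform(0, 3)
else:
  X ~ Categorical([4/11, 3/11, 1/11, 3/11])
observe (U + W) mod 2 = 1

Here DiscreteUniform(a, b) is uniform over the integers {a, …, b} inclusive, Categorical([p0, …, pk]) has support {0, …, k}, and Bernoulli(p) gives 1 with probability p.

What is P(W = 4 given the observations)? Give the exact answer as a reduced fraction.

Enumerate traces; 144 have nonzero weight after conditioning:
  (Y=0, W=2, Z=0, U=1, X=0) weight 1/396
  (Y=0, W=2, Z=0, U=1, X=1) weight 1/528
  (Y=0, W=2, Z=0, U=1, X=2) weight 1/1584
  (Y=0, W=2, Z=0, U=1, X=3) weight 1/528
  (Y=0, W=2, Z=0, U=3, X=0) weight 1/396
  (Y=0, W=2, Z=0, U=3, X=1) weight 1/528
  (Y=0, W=2, Z=0, U=3, X=2) weight 1/1584
  (Y=0, W=2, Z=0, U=3, X=3) weight 1/528
  (Y=0, W=3, Z=0, U=2, X=0) weight 1/396
  (Y=0, W=4, Z=0, U=1, X=0) weight 1/396
  … 134 more
Group by W:
  weight(W=2) = 1/6
  weight(W=3) = 1/12
  weight(W=4) = 1/6
  weight(W=5) = 1/12
Total weight = 1/6 + 1/12 + 1/6 + 1/12 = 1/2
P(W=2 | obs) = 1/6 / 1/2 = 1/3
P(W=3 | obs) = 1/12 / 1/2 = 1/6
P(W=4 | obs) = 1/6 / 1/2 = 1/3
P(W=5 | obs) = 1/12 / 1/2 = 1/6

P(W = 4 | obs) = 1/3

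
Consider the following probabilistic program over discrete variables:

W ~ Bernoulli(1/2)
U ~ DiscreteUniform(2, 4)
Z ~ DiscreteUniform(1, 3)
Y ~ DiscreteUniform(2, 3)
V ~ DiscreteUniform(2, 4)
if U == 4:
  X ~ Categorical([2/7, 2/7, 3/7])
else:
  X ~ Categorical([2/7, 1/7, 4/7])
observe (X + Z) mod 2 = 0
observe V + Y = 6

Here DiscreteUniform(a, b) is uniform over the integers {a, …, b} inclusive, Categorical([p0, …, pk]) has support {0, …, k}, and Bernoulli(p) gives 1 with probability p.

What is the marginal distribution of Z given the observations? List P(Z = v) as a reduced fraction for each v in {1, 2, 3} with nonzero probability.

Enumerate traces; 48 have nonzero weight after conditioning:
  (W=0, U=2, Z=1, Y=2, V=4, X=1) weight 1/756
  (W=0, U=2, Z=1, Y=3, V=3, X=1) weight 1/756
  (W=0, U=2, Z=2, Y=2, V=4, X=0) weight 1/378
  (W=0, U=2, Z=2, Y=2, V=4, X=2) weight 1/189
  (W=0, U=2, Z=2, Y=3, V=3, X=0) weight 1/378
  (W=0, U=2, Z=2, Y=3, V=3, X=2) weight 1/189
  (W=0, U=2, Z=3, Y=2, V=4, X=1) weight 1/756
  (W=0, U=2, Z=3, Y=3, V=3, X=1) weight 1/756
  … 40 more
Group by Z:
  weight(Z=1) = 4/189
  weight(Z=2) = 17/189
  weight(Z=3) = 4/189
Total weight = 4/189 + 17/189 + 4/189 = 25/189
P(Z=1 | obs) = 4/189 / 25/189 = 4/25
P(Z=2 | obs) = 17/189 / 25/189 = 17/25
P(Z=3 | obs) = 4/189 / 25/189 = 4/25

P(Z=1) = 4/25, P(Z=2) = 17/25, P(Z=3) = 4/25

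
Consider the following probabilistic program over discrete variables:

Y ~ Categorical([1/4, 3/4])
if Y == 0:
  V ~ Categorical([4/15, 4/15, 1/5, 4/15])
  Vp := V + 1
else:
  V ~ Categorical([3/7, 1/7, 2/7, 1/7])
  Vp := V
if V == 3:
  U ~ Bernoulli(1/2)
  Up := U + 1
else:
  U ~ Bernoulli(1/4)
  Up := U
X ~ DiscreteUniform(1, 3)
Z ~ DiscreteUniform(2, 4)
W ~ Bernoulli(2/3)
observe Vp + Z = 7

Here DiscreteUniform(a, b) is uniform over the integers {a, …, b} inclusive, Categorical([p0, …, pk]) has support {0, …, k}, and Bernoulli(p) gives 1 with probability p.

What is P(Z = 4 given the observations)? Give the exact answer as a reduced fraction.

Enumerate traces; 36 have nonzero weight after conditioning:
  (Y=0, V=2, U=0, X=1, Z=4, W=0) weight 1/720
  (Y=0, V=2, U=0, X=1, Z=4, W=1) weight 1/360
  (Y=0, V=2, U=0, X=2, Z=4, W=0) weight 1/720
  (Y=0, V=2, U=0, X=2, Z=4, W=1) weight 1/360
  (Y=0, V=2, U=0, X=3, Z=4, W=0) weight 1/720
  (Y=0, V=2, U=0, X=3, Z=4, W=1) weight 1/360
  (Y=0, V=2, U=1, X=1, Z=4, W=0) weight 1/2160
  (Y=0, V=2, U=1, X=1, Z=4, W=1) weight 1/1080
  (Y=0, V=3, U=0, X=1, Z=3, W=0) weight 1/810
  … 27 more
Group by Z:
  weight(Z=3) = 1/45
  weight(Z=4) = 11/210
Total weight = 1/45 + 11/210 = 47/630
P(Z=3 | obs) = 1/45 / 47/630 = 14/47
P(Z=4 | obs) = 11/210 / 47/630 = 33/47

P(Z = 4 | obs) = 33/47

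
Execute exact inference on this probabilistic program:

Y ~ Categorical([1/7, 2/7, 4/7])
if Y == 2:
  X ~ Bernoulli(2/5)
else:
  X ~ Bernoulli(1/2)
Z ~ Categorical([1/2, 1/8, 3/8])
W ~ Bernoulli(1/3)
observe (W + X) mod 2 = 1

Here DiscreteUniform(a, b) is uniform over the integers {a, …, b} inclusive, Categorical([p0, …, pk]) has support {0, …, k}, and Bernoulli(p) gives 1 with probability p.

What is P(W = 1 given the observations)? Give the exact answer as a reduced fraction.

Enumerate traces; 18 have nonzero weight after conditioning:
  (Y=0, X=0, Z=0, W=1) weight 1/84
  (Y=0, X=0, Z=1, W=1) weight 1/336
  (Y=0, X=0, Z=2, W=1) weight 1/112
  (Y=0, X=1, Z=0, W=0) weight 1/42
  (Y=0, X=1, Z=1, W=0) weight 1/168
  (Y=0, X=1, Z=2, W=0) weight 1/56
  (Y=1, X=0, Z=0, W=1) weight 1/42
  (Y=1, X=0, Z=1, W=1) weight 1/168
  … 10 more
Group by W:
  weight(W=0) = 31/105
  weight(W=1) = 13/70
Total weight = 31/105 + 13/70 = 101/210
P(W=0 | obs) = 31/105 / 101/210 = 62/101
P(W=1 | obs) = 13/70 / 101/210 = 39/101

P(W = 1 | obs) = 39/101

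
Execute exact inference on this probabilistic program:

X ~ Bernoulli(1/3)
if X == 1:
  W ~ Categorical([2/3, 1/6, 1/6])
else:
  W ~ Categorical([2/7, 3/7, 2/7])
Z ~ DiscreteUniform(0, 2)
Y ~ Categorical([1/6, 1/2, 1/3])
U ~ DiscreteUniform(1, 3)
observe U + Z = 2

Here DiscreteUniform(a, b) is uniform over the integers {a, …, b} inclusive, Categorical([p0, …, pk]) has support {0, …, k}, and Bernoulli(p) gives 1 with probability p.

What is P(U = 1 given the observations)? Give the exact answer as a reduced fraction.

Enumerate traces; 36 have nonzero weight after conditioning:
  (X=0, W=0, Z=0, Y=0, U=2) weight 2/567
  (X=0, W=0, Z=0, Y=1, U=2) weight 2/189
  (X=0, W=0, Z=0, Y=2, U=2) weight 4/567
  (X=0, W=0, Z=1, Y=0, U=1) weight 2/567
  (X=0, W=0, Z=1, Y=1, U=1) weight 2/189
  (X=0, W=0, Z=1, Y=2, U=1) weight 4/567
  (X=0, W=1, Z=0, Y=0, U=2) weight 1/189
  (X=0, W=1, Z=0, Y=1, U=2) weight 1/63
  … 28 more
Group by U:
  weight(U=1) = 1/9
  weight(U=2) = 1/9
Total weight = 1/9 + 1/9 = 2/9
P(U=1 | obs) = 1/9 / 2/9 = 1/2
P(U=2 | obs) = 1/9 / 2/9 = 1/2

P(U = 1 | obs) = 1/2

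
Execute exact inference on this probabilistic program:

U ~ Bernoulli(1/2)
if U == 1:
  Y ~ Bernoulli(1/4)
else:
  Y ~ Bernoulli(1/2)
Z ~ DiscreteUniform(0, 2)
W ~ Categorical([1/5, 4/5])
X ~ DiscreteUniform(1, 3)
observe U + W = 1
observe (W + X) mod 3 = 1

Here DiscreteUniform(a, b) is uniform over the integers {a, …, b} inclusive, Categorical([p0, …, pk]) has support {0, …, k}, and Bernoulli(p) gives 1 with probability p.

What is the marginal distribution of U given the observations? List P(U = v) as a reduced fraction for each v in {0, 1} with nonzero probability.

P(U=0) = 4/5, P(U=1) = 1/5

Enumerate traces; 12 have nonzero weight after conditioning:
  (U=0, Y=0, Z=0, W=1, X=3) weight 1/45
  (U=0, Y=0, Z=1, W=1, X=3) weight 1/45
  (U=0, Y=0, Z=2, W=1, X=3) weight 1/45
  (U=0, Y=1, Z=0, W=1, X=3) weight 1/45
  (U=0, Y=1, Z=1, W=1, X=3) weight 1/45
  (U=0, Y=1, Z=2, W=1, X=3) weight 1/45
  (U=1, Y=0, Z=0, W=0, X=1) weight 1/120
  (U=1, Y=0, Z=1, W=0, X=1) weight 1/120
  … 4 more
Group by U:
  weight(U=0) = 2/15
  weight(U=1) = 1/30
Total weight = 2/15 + 1/30 = 1/6
P(U=0 | obs) = 2/15 / 1/6 = 4/5
P(U=1 | obs) = 1/30 / 1/6 = 1/5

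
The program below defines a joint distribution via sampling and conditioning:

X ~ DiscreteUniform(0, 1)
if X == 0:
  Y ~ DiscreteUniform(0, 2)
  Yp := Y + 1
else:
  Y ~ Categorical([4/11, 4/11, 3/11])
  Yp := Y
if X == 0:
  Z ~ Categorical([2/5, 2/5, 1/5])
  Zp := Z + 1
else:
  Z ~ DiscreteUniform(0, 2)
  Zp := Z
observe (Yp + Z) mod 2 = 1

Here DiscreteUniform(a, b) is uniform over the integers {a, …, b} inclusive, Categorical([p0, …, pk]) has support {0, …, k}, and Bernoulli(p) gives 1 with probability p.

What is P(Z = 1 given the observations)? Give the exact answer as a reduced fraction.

P(Z = 1 | obs) = 57/163

Enumerate traces; 9 have nonzero weight after conditioning:
  (X=0, Y=0, Z=0) weight 1/15
  (X=0, Y=0, Z=2) weight 1/30
  (X=0, Y=1, Z=1) weight 1/15
  (X=0, Y=2, Z=0) weight 1/15
  (X=0, Y=2, Z=2) weight 1/30
  (X=1, Y=0, Z=1) weight 2/33
  (X=1, Y=1, Z=0) weight 2/33
  (X=1, Y=1, Z=2) weight 2/33
  … 1 more
Group by Z:
  weight(Z=0) = 32/165
  weight(Z=1) = 19/110
  weight(Z=2) = 7/55
Total weight = 32/165 + 19/110 + 7/55 = 163/330
P(Z=0 | obs) = 32/165 / 163/330 = 64/163
P(Z=1 | obs) = 19/110 / 163/330 = 57/163
P(Z=2 | obs) = 7/55 / 163/330 = 42/163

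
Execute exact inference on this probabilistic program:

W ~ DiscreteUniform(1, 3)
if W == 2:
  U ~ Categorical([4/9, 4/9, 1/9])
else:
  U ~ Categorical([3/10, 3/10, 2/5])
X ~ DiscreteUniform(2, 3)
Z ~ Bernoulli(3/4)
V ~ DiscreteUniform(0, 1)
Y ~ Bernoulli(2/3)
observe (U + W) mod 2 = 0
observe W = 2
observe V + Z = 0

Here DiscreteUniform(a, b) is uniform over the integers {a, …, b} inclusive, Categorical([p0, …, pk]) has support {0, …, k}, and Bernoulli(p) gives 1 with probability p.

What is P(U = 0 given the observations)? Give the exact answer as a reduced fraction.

P(U = 0 | obs) = 4/5

Enumerate traces; 8 have nonzero weight after conditioning:
  (W=2, U=0, X=2, Z=0, V=0, Y=0) weight 1/324
  (W=2, U=0, X=2, Z=0, V=0, Y=1) weight 1/162
  (W=2, U=0, X=3, Z=0, V=0, Y=0) weight 1/324
  (W=2, U=0, X=3, Z=0, V=0, Y=1) weight 1/162
  (W=2, U=2, X=2, Z=0, V=0, Y=0) weight 1/1296
  (W=2, U=2, X=2, Z=0, V=0, Y=1) weight 1/648
  (W=2, U=2, X=3, Z=0, V=0, Y=0) weight 1/1296
  (W=2, U=2, X=3, Z=0, V=0, Y=1) weight 1/648
Group by U:
  weight(U=0) = 1/54
  weight(U=2) = 1/216
Total weight = 1/54 + 1/216 = 5/216
P(U=0 | obs) = 1/54 / 5/216 = 4/5
P(U=2 | obs) = 1/216 / 5/216 = 1/5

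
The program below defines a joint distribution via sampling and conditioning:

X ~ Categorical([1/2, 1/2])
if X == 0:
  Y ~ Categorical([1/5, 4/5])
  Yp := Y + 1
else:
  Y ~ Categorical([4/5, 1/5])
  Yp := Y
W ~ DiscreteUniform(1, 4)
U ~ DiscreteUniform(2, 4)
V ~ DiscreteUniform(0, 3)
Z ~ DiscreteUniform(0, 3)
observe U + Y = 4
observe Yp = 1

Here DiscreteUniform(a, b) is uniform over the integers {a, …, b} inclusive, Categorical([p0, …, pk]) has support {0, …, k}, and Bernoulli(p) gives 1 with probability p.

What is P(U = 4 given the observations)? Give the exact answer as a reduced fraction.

P(U = 4 | obs) = 1/2

Enumerate traces; 128 have nonzero weight after conditioning:
  (X=0, Y=0, W=1, U=4, V=0, Z=0) weight 1/1920
  (X=0, Y=0, W=1, U=4, V=0, Z=1) weight 1/1920
  (X=0, Y=0, W=1, U=4, V=0, Z=2) weight 1/1920
  (X=0, Y=0, W=1, U=4, V=0, Z=3) weight 1/1920
  (X=0, Y=0, W=1, U=4, V=1, Z=0) weight 1/1920
  (X=0, Y=0, W=1, U=4, V=1, Z=1) weight 1/1920
  (X=0, Y=0, W=1, U=4, V=1, Z=2) weight 1/1920
  (X=0, Y=0, W=1, U=4, V=1, Z=3) weight 1/1920
  (X=1, Y=1, W=1, U=3, V=0, Z=0) weight 1/1920
  … 119 more
Group by U:
  weight(U=3) = 1/30
  weight(U=4) = 1/30
Total weight = 1/30 + 1/30 = 1/15
P(U=3 | obs) = 1/30 / 1/15 = 1/2
P(U=4 | obs) = 1/30 / 1/15 = 1/2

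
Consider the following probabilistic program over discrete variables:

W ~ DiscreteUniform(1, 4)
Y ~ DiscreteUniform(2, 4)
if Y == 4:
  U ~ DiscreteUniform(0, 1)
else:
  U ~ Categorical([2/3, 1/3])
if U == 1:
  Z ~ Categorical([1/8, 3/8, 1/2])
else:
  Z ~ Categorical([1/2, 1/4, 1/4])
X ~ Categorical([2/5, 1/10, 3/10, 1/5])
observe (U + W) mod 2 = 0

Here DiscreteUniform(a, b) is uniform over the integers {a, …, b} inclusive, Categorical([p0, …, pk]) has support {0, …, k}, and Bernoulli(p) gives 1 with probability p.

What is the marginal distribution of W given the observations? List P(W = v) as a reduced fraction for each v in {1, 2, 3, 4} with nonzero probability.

P(W=1) = 7/36, P(W=2) = 11/36, P(W=3) = 7/36, P(W=4) = 11/36

Enumerate traces; 144 have nonzero weight after conditioning:
  (W=1, Y=2, U=1, Z=0, X=0) weight 1/720
  (W=1, Y=2, U=1, Z=0, X=1) weight 1/2880
  (W=1, Y=2, U=1, Z=0, X=2) weight 1/960
  (W=1, Y=2, U=1, Z=0, X=3) weight 1/1440
  (W=1, Y=2, U=1, Z=1, X=0) weight 1/240
  (W=1, Y=2, U=1, Z=1, X=1) weight 1/960
  (W=1, Y=2, U=1, Z=1, X=2) weight 1/320
  (W=1, Y=2, U=1, Z=1, X=3) weight 1/480
  (W=2, Y=2, U=0, Z=0, X=0) weight 1/90
  (W=3, Y=2, U=1, Z=0, X=0) weight 1/720
  … 134 more
Group by W:
  weight(W=1) = 7/72
  weight(W=2) = 11/72
  weight(W=3) = 7/72
  weight(W=4) = 11/72
Total weight = 7/72 + 11/72 + 7/72 + 11/72 = 1/2
P(W=1 | obs) = 7/72 / 1/2 = 7/36
P(W=2 | obs) = 11/72 / 1/2 = 11/36
P(W=3 | obs) = 7/72 / 1/2 = 7/36
P(W=4 | obs) = 11/72 / 1/2 = 11/36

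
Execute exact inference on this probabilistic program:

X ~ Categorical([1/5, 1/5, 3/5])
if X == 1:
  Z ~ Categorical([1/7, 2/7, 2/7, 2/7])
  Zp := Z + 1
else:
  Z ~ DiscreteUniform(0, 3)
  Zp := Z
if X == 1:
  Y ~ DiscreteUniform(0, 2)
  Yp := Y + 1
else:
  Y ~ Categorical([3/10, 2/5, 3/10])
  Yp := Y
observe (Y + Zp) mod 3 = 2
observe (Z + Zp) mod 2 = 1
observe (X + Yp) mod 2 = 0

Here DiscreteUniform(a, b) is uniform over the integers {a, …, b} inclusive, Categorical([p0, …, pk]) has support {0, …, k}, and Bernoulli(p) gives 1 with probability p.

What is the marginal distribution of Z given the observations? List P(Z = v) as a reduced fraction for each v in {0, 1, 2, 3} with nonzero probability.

Enumerate traces; 2 have nonzero weight after conditioning:
  (X=1, Z=1, Y=0) weight 2/105
  (X=1, Z=2, Y=2) weight 2/105
Group by Z:
  weight(Z=1) = 2/105
  weight(Z=2) = 2/105
Total weight = 2/105 + 2/105 = 4/105
P(Z=1 | obs) = 2/105 / 4/105 = 1/2
P(Z=2 | obs) = 2/105 / 4/105 = 1/2

P(Z=1) = 1/2, P(Z=2) = 1/2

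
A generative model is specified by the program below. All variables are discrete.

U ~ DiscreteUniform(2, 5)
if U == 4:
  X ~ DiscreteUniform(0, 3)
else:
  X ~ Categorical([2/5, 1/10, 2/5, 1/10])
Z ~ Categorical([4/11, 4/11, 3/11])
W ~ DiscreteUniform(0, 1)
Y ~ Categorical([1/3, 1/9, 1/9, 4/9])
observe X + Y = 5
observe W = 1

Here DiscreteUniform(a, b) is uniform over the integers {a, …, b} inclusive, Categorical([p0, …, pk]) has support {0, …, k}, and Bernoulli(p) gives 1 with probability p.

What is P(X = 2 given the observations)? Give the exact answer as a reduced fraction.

Enumerate traces; 24 have nonzero weight after conditioning:
  (U=2, X=2, Z=0, W=1, Y=3) weight 4/495
  (U=2, X=2, Z=1, W=1, Y=3) weight 4/495
  (U=2, X=2, Z=2, W=1, Y=3) weight 1/165
  (U=2, X=3, Z=0, W=1, Y=2) weight 1/1980
  (U=2, X=3, Z=1, W=1, Y=2) weight 1/1980
  (U=2, X=3, Z=2, W=1, Y=2) weight 1/2640
  (U=3, X=2, Z=0, W=1, Y=3) weight 4/495
  (U=3, X=2, Z=1, W=1, Y=3) weight 4/495
  … 16 more
Group by X:
  weight(X=2) = 29/360
  weight(X=3) = 11/1440
Total weight = 29/360 + 11/1440 = 127/1440
P(X=2 | obs) = 29/360 / 127/1440 = 116/127
P(X=3 | obs) = 11/1440 / 127/1440 = 11/127

P(X = 2 | obs) = 116/127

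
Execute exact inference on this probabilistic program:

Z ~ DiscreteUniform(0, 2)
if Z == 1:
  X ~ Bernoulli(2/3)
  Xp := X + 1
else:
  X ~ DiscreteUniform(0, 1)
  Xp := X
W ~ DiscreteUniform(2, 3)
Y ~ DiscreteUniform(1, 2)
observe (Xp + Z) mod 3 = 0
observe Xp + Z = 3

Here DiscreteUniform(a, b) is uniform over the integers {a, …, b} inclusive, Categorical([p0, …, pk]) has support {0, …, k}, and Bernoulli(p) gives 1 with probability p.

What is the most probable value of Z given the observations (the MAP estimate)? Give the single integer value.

Enumerate traces; 8 have nonzero weight after conditioning:
  (Z=1, X=1, W=2, Y=1) weight 1/18
  (Z=1, X=1, W=2, Y=2) weight 1/18
  (Z=1, X=1, W=3, Y=1) weight 1/18
  (Z=1, X=1, W=3, Y=2) weight 1/18
  (Z=2, X=1, W=2, Y=1) weight 1/24
  (Z=2, X=1, W=2, Y=2) weight 1/24
  (Z=2, X=1, W=3, Y=1) weight 1/24
  (Z=2, X=1, W=3, Y=2) weight 1/24
Group by Z:
  weight(Z=1) = 2/9
  weight(Z=2) = 1/6
Total weight = 2/9 + 1/6 = 7/18
P(Z=1 | obs) = 2/9 / 7/18 = 4/7
P(Z=2 | obs) = 1/6 / 7/18 = 3/7
argmax = 1

argmax_v P(Z = v | obs) = 1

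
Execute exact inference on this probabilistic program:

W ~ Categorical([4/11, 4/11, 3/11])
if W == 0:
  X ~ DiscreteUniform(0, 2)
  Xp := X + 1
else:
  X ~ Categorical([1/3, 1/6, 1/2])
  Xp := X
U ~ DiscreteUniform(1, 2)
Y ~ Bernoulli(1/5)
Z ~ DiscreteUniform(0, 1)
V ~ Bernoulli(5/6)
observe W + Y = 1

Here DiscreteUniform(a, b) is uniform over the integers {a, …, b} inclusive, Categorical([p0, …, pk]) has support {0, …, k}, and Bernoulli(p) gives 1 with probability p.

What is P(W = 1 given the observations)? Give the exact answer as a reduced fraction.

P(W = 1 | obs) = 4/5

Enumerate traces; 48 have nonzero weight after conditioning:
  (W=0, X=0, U=1, Y=1, Z=0, V=0) weight 1/990
  (W=0, X=0, U=1, Y=1, Z=0, V=1) weight 1/198
  (W=0, X=0, U=1, Y=1, Z=1, V=0) weight 1/990
  (W=0, X=0, U=1, Y=1, Z=1, V=1) weight 1/198
  (W=0, X=0, U=2, Y=1, Z=0, V=0) weight 1/990
  (W=0, X=0, U=2, Y=1, Z=0, V=1) weight 1/198
  (W=0, X=0, U=2, Y=1, Z=1, V=0) weight 1/990
  (W=0, X=0, U=2, Y=1, Z=1, V=1) weight 1/198
  (W=1, X=0, U=1, Y=0, Z=0, V=0) weight 2/495
  … 39 more
Group by W:
  weight(W=0) = 4/55
  weight(W=1) = 16/55
Total weight = 4/55 + 16/55 = 4/11
P(W=0 | obs) = 4/55 / 4/11 = 1/5
P(W=1 | obs) = 16/55 / 4/11 = 4/5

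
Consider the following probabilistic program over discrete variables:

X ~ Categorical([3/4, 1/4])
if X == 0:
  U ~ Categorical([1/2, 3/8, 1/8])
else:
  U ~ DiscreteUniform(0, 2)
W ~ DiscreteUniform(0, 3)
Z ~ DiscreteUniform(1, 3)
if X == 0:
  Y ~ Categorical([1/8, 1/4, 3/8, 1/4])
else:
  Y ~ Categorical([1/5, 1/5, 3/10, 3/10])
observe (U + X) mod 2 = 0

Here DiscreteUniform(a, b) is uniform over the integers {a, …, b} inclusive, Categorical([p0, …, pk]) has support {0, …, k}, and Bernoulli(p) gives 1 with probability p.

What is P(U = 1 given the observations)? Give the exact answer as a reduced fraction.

P(U = 1 | obs) = 8/53

Enumerate traces; 144 have nonzero weight after conditioning:
  (X=0, U=0, W=0, Z=1, Y=0) weight 1/256
  (X=0, U=0, W=0, Z=1, Y=1) weight 1/128
  (X=0, U=0, W=0, Z=1, Y=2) weight 3/256
  (X=0, U=0, W=0, Z=1, Y=3) weight 1/128
  (X=0, U=0, W=0, Z=2, Y=0) weight 1/256
  (X=0, U=0, W=0, Z=2, Y=1) weight 1/128
  (X=0, U=0, W=0, Z=2, Y=2) weight 3/256
  (X=0, U=0, W=0, Z=2, Y=3) weight 1/128
  (X=0, U=2, W=0, Z=1, Y=0) weight 1/1024
  (X=1, U=1, W=0, Z=1, Y=0) weight 1/720
  … 134 more
Group by U:
  weight(U=0) = 3/8
  weight(U=1) = 1/12
  weight(U=2) = 3/32
Total weight = 3/8 + 1/12 + 3/32 = 53/96
P(U=0 | obs) = 3/8 / 53/96 = 36/53
P(U=1 | obs) = 1/12 / 53/96 = 8/53
P(U=2 | obs) = 3/32 / 53/96 = 9/53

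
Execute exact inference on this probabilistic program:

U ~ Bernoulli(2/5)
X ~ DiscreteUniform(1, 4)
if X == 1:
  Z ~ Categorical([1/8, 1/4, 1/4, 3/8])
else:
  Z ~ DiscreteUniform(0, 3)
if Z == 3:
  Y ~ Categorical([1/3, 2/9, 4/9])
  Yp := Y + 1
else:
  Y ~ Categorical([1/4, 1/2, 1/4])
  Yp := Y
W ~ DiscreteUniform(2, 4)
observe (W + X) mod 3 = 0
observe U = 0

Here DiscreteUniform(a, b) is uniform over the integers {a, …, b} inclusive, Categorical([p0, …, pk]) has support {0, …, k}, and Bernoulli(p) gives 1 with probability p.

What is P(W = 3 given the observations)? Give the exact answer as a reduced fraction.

Enumerate traces; 48 have nonzero weight after conditioning:
  (U=0, X=1, Z=0, Y=0, W=2) weight 1/640
  (U=0, X=1, Z=0, Y=1, W=2) weight 1/320
  (U=0, X=1, Z=0, Y=2, W=2) weight 1/640
  (U=0, X=1, Z=1, Y=0, W=2) weight 1/320
  (U=0, X=1, Z=1, Y=1, W=2) weight 1/160
  (U=0, X=1, Z=1, Y=2, W=2) weight 1/320
  (U=0, X=1, Z=2, Y=0, W=2) weight 1/320
  (U=0, X=1, Z=2, Y=1, W=2) weight 1/160
  (U=0, X=2, Z=0, Y=0, W=4) weight 1/320
  (U=0, X=3, Z=0, Y=0, W=3) weight 1/320
  … 38 more
Group by W:
  weight(W=2) = 1/10
  weight(W=3) = 1/20
  weight(W=4) = 1/20
Total weight = 1/10 + 1/20 + 1/20 = 1/5
P(W=2 | obs) = 1/10 / 1/5 = 1/2
P(W=3 | obs) = 1/20 / 1/5 = 1/4
P(W=4 | obs) = 1/20 / 1/5 = 1/4

P(W = 3 | obs) = 1/4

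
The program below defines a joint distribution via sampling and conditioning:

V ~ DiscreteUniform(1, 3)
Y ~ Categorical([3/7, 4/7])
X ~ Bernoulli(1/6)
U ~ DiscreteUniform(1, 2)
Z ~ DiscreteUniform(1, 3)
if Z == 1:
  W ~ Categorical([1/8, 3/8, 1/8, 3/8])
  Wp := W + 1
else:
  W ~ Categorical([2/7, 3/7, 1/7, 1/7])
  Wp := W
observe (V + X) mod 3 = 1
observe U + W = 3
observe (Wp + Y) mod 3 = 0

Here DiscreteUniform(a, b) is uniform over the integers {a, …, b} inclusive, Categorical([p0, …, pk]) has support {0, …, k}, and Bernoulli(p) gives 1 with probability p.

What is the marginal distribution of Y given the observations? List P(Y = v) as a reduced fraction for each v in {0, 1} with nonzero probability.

P(Y=0) = 21/169, P(Y=1) = 148/169

Enumerate traces; 8 have nonzero weight after conditioning:
  (V=1, Y=0, X=0, U=1, Z=1, W=2) weight 5/2016
  (V=1, Y=1, X=0, U=1, Z=2, W=2) weight 5/1323
  (V=1, Y=1, X=0, U=1, Z=3, W=2) weight 5/1323
  (V=1, Y=1, X=0, U=2, Z=1, W=1) weight 5/504
  (V=3, Y=0, X=1, U=1, Z=1, W=2) weight 1/2016
  (V=3, Y=1, X=1, U=1, Z=2, W=2) weight 1/1323
  (V=3, Y=1, X=1, U=1, Z=3, W=2) weight 1/1323
  (V=3, Y=1, X=1, U=2, Z=1, W=1) weight 1/504
Group by Y:
  weight(Y=0) = 1/336
  weight(Y=1) = 37/1764
Total weight = 1/336 + 37/1764 = 169/7056
P(Y=0 | obs) = 1/336 / 169/7056 = 21/169
P(Y=1 | obs) = 37/1764 / 169/7056 = 148/169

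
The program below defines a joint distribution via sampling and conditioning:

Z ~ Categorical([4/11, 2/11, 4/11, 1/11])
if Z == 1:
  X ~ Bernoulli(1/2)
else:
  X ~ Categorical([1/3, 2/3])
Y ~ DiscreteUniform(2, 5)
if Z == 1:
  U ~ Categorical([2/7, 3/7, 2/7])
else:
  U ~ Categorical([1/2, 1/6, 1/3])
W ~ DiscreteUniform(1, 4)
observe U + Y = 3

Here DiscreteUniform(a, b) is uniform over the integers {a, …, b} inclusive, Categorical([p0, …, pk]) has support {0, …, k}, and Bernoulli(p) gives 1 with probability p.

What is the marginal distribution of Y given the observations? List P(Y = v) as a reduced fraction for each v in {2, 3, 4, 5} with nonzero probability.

P(Y=2) = 33/104, P(Y=3) = 71/104

Enumerate traces; 64 have nonzero weight after conditioning:
  (Z=0, X=0, Y=2, U=1, W=1) weight 1/792
  (Z=0, X=0, Y=2, U=1, W=2) weight 1/792
  (Z=0, X=0, Y=2, U=1, W=3) weight 1/792
  (Z=0, X=0, Y=2, U=1, W=4) weight 1/792
  (Z=0, X=0, Y=3, U=0, W=1) weight 1/264
  (Z=0, X=0, Y=3, U=0, W=2) weight 1/264
  (Z=0, X=0, Y=3, U=0, W=3) weight 1/264
  (Z=0, X=0, Y=3, U=0, W=4) weight 1/264
  … 56 more
Group by Y:
  weight(Y=2) = 3/56
  weight(Y=3) = 71/616
Total weight = 3/56 + 71/616 = 13/77
P(Y=2 | obs) = 3/56 / 13/77 = 33/104
P(Y=3 | obs) = 71/616 / 13/77 = 71/104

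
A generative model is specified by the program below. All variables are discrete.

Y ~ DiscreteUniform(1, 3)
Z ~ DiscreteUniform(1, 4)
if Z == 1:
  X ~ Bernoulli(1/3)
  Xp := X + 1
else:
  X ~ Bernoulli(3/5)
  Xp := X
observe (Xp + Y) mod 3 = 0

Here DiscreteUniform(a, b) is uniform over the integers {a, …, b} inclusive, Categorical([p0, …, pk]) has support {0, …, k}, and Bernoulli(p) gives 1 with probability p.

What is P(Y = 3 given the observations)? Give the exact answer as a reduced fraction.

P(Y = 3 | obs) = 3/10

Enumerate traces; 8 have nonzero weight after conditioning:
  (Y=1, Z=1, X=1) weight 1/36
  (Y=2, Z=1, X=0) weight 1/18
  (Y=2, Z=2, X=1) weight 1/20
  (Y=2, Z=3, X=1) weight 1/20
  (Y=2, Z=4, X=1) weight 1/20
  (Y=3, Z=2, X=0) weight 1/30
  (Y=3, Z=3, X=0) weight 1/30
  (Y=3, Z=4, X=0) weight 1/30
Group by Y:
  weight(Y=1) = 1/36
  weight(Y=2) = 37/180
  weight(Y=3) = 1/10
Total weight = 1/36 + 37/180 + 1/10 = 1/3
P(Y=1 | obs) = 1/36 / 1/3 = 1/12
P(Y=2 | obs) = 37/180 / 1/3 = 37/60
P(Y=3 | obs) = 1/10 / 1/3 = 3/10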